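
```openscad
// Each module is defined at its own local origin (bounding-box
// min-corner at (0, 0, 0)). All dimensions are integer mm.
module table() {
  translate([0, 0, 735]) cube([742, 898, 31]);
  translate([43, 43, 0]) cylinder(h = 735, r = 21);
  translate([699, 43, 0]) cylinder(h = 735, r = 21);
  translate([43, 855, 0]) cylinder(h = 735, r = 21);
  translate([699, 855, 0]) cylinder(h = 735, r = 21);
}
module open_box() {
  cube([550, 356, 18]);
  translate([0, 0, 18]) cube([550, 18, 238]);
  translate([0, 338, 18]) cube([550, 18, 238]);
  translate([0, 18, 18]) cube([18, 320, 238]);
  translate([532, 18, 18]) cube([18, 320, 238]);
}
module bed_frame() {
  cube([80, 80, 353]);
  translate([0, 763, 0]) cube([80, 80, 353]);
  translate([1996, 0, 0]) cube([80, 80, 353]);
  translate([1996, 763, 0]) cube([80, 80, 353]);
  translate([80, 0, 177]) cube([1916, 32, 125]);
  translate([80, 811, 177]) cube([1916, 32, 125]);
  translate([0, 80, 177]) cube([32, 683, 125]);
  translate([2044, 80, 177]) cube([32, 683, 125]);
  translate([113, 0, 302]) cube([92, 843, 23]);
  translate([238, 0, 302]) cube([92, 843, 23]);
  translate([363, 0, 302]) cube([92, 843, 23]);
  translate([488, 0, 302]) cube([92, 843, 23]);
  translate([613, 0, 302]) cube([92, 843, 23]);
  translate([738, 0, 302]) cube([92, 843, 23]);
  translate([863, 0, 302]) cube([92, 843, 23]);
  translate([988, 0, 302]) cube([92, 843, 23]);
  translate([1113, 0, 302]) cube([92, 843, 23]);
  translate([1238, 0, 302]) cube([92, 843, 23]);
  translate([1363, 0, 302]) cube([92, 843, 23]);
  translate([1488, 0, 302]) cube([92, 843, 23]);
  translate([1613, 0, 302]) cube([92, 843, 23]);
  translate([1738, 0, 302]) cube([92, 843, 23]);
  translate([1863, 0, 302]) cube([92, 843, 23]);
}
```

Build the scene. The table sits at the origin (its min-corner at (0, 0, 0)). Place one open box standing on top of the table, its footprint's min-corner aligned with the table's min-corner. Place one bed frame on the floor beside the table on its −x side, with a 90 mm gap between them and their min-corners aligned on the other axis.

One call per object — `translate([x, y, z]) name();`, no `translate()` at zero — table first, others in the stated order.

table();
translate([0, 0, 766]) open_box();
translate([-2166, 0, 0]) bed_frame();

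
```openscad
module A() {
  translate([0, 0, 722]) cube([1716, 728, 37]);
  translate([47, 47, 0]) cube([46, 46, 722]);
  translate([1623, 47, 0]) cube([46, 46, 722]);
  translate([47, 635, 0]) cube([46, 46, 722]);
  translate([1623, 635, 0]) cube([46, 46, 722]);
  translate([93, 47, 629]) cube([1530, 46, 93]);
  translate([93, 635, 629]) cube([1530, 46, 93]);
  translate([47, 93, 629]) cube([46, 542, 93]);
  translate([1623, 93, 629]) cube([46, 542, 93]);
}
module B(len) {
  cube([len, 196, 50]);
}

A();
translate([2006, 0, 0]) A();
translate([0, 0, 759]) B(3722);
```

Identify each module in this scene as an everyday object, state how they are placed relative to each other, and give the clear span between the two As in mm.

Second table starts at x = 2006; first ends at x = 1716; clear span = 2006 − 1716 = 290 mm.

A is a table. B is a beam. A beam spans the tops of two tables. The clear span between the two tables is 290 mm.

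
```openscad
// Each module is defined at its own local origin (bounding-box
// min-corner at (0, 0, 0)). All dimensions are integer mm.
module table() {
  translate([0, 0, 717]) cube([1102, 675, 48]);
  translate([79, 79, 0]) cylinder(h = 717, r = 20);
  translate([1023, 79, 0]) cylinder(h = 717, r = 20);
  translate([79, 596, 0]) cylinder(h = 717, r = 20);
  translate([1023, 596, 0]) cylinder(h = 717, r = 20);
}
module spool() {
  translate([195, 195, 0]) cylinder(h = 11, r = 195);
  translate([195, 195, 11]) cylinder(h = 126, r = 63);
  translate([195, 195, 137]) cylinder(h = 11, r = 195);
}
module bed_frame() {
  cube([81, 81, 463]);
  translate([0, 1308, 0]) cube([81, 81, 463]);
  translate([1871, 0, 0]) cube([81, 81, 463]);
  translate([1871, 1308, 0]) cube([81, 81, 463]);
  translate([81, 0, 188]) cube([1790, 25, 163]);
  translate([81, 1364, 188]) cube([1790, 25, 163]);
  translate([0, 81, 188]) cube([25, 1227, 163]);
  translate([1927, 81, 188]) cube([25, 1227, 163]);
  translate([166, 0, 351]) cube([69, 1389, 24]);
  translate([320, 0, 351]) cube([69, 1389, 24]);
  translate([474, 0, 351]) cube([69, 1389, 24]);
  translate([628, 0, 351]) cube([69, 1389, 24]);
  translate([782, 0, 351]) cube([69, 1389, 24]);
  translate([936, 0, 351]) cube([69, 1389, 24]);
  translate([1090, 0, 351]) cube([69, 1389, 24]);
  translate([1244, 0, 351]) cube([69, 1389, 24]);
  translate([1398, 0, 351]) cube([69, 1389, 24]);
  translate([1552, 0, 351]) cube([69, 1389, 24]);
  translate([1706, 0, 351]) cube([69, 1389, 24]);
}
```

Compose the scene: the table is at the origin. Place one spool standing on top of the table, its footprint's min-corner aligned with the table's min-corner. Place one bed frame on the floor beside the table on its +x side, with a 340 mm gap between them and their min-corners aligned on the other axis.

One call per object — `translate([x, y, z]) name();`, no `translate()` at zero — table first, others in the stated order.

table();
translate([0, 0, 765]) spool();
translate([1442, 0, 0]) bed_frame();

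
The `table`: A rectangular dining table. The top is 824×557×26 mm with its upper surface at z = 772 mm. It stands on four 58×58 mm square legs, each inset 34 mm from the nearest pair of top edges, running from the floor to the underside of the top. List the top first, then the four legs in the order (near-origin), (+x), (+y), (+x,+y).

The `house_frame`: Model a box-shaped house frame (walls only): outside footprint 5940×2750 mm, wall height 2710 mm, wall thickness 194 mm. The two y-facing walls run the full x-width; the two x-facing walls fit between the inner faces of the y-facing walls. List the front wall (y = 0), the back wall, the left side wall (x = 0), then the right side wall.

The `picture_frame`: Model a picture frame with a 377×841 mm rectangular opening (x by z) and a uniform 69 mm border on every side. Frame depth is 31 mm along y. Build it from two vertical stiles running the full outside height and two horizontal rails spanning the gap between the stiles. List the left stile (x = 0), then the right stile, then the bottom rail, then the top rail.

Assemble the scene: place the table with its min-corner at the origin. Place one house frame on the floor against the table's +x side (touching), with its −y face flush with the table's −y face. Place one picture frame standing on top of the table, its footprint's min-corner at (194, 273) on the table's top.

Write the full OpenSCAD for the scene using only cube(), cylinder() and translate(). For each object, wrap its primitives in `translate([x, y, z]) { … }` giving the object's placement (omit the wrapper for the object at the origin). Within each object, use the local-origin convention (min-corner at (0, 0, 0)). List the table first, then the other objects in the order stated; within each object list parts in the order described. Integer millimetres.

translate([0, 0, 746]) cube([824, 557, 26]);
translate([34, 34, 0]) cube([58, 58, 746]);
translate([732, 34, 0]) cube([58, 58, 746]);
translate([34, 465, 0]) cube([58, 58, 746]);
translate([732, 465, 0]) cube([58, 58, 746]);
translate([824, 0, 0]) {
  cube([5940, 194, 2710]);
  translate([0, 2556, 0]) cube([5940, 194, 2710]);
  translate([0, 194, 0]) cube([194, 2362, 2710]);
  translate([5746, 194, 0]) cube([194, 2362, 2710]);
}
translate([194, 273, 772]) {
  cube([69, 31, 979]);
  translate([446, 0, 0]) cube([69, 31, 979]);
  translate([69, 0, 0]) cube([377, 31, 69]);
  translate([69, 0, 910]) cube([377, 31, 69]);
}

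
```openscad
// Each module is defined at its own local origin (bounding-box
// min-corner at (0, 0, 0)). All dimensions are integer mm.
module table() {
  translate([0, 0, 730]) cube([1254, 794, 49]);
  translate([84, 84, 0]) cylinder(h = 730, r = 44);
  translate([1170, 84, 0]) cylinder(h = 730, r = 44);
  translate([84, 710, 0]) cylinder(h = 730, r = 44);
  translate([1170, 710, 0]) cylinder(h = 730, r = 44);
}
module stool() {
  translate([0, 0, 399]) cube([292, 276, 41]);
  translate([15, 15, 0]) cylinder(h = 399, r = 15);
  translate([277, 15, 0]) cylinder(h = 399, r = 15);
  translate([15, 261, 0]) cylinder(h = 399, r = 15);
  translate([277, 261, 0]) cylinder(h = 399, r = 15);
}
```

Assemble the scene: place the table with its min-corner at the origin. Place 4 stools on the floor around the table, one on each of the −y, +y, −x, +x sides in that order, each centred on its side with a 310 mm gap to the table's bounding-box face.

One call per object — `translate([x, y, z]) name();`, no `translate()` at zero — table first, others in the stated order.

table();
translate([481, -586, 0]) stool();
translate([481, 1104, 0]) stool();
translate([-602, 259, 0]) stool();
translate([1564, 259, 0]) stool();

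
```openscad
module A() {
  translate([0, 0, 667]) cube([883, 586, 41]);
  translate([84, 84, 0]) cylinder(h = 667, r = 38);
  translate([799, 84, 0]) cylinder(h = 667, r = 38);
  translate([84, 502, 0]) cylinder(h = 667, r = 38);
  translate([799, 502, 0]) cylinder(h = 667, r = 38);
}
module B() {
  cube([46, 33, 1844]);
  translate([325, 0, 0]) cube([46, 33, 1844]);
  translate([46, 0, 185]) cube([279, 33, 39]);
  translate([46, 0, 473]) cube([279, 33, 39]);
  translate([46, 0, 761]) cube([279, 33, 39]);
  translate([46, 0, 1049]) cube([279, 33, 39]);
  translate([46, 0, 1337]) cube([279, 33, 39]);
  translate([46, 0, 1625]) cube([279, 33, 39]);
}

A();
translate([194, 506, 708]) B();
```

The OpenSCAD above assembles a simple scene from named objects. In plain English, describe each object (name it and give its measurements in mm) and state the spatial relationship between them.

A is a table: top 883 mm (x) × 586 mm (y), 41 mm thick, upper face at z = 708 mm, on four round legs of 76 mm diameter, each leg's bounding box inset 46 mm from the nearest pair of top edges, running from z = 0 to the bottom of the top.

B is a wooden ladder with two side rails of 46×33 mm section and 1844 mm height, set 371 mm apart overall. Between them run 6 rectangular rungs (33 mm deep, 39 mm thick), front faces flush with the rails' −y face. The bottom of the first rung is 185 mm above the floor and each subsequent rung is 288 mm higher than the one below.

The ladder is on top of the table.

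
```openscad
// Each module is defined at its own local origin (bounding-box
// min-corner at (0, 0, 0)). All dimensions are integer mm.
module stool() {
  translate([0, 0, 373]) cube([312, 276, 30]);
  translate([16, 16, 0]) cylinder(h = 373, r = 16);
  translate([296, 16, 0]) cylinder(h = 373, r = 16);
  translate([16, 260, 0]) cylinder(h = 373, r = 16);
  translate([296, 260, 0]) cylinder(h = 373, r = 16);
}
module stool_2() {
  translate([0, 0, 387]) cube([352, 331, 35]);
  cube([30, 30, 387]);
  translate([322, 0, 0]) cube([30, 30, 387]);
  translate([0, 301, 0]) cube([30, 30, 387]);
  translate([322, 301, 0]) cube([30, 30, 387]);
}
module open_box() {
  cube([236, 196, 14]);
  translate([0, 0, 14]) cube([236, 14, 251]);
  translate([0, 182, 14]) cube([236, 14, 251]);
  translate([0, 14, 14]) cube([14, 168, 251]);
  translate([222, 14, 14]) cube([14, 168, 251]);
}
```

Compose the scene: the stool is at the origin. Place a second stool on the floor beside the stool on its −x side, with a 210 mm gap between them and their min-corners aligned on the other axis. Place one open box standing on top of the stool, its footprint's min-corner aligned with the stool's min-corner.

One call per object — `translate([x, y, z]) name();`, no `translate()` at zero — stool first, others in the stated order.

stool();
translate([-562, 0, 0]) stool_2();
translate([0, 0, 403]) open_box();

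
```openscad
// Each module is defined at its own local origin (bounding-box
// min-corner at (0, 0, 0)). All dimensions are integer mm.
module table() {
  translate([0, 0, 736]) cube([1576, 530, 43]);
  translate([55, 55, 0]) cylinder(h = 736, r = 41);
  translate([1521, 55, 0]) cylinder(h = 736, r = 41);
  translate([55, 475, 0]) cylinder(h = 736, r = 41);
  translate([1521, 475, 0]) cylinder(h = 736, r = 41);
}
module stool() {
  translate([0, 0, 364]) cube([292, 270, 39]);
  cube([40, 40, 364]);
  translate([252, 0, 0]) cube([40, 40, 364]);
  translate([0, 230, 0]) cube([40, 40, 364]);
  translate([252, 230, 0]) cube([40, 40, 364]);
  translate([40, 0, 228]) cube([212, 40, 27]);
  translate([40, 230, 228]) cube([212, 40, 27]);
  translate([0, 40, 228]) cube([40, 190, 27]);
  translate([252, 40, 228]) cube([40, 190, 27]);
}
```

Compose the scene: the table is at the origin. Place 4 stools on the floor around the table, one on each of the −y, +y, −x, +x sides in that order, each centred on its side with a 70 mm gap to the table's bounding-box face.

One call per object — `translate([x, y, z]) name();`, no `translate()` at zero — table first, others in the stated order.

table();
translate([642, -340, 0]) stool();
translate([642, 600, 0]) stool();
translate([-362, 130, 0]) stool();
translate([1646, 130, 0]) stool();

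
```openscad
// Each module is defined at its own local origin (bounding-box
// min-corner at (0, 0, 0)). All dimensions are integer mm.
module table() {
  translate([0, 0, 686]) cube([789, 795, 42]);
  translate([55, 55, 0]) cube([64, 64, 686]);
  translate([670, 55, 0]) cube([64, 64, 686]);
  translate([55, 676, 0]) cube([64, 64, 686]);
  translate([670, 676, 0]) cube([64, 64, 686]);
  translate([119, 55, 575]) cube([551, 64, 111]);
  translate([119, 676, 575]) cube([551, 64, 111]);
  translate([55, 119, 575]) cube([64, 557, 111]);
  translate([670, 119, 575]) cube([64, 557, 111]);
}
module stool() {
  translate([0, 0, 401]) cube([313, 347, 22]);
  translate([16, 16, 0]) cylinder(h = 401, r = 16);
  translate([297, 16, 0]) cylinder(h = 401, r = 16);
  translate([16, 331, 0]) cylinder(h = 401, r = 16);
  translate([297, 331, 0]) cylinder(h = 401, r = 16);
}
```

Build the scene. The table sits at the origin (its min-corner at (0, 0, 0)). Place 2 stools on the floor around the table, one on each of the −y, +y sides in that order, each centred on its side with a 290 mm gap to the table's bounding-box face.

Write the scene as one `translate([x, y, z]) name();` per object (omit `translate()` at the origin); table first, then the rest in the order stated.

table();
translate([238, -637, 0]) stool();
translate([238, 1085, 0]) stool();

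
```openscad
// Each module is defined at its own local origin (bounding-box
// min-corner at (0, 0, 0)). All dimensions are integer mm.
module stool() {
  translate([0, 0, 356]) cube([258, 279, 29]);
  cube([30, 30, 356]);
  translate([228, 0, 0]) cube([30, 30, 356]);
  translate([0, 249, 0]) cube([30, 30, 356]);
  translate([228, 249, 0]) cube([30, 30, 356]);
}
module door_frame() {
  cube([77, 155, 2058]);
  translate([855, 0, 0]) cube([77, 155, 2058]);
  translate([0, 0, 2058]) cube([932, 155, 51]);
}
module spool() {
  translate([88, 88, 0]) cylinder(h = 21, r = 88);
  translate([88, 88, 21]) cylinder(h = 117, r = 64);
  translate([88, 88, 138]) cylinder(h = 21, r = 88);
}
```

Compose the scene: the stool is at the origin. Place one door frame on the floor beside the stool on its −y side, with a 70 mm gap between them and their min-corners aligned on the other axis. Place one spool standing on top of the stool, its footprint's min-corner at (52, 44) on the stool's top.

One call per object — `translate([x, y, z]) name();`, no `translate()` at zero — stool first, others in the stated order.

stool();
translate([0, -225, 0]) door_frame();
translate([52, 44, 385]) spool();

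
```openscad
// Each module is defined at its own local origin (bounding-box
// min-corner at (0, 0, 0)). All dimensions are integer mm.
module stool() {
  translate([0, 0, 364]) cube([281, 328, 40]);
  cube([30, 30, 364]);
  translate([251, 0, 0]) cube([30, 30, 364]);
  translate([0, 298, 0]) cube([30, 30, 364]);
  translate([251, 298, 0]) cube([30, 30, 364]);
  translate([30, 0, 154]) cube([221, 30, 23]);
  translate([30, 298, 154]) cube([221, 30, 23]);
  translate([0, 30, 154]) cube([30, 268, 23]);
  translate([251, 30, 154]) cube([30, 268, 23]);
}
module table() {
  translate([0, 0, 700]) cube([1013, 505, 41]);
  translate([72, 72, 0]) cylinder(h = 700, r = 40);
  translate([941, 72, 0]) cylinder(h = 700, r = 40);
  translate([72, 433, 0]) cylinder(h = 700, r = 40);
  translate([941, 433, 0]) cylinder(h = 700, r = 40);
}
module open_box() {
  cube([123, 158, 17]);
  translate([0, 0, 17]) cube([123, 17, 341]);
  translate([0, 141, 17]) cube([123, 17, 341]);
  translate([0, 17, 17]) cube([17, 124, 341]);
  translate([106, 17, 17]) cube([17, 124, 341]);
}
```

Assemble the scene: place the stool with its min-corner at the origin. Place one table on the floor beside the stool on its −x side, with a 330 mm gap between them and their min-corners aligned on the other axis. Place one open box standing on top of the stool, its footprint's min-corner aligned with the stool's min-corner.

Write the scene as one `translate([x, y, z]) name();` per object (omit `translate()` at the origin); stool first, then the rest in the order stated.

stool();
translate([-1343, 0, 0]) table();
translate([0, 0, 404]) open_box();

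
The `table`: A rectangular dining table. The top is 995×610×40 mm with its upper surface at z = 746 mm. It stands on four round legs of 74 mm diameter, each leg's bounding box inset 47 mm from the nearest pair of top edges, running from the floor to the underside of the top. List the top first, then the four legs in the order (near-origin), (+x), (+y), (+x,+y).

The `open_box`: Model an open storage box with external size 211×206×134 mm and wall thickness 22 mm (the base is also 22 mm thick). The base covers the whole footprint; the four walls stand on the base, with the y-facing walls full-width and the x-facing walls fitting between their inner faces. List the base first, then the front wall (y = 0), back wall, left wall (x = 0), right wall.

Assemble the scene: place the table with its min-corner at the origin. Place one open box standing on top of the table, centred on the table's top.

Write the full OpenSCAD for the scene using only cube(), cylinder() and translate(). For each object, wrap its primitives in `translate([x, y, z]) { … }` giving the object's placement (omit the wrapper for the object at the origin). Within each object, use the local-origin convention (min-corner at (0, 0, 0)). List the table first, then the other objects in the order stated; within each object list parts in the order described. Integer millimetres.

translate([0, 0, 706]) cube([995, 610, 40]);
translate([84, 84, 0]) cylinder(h = 706, r = 37);
translate([911, 84, 0]) cylinder(h = 706, r = 37);
translate([84, 526, 0]) cylinder(h = 706, r = 37);
translate([911, 526, 0]) cylinder(h = 706, r = 37);
translate([392, 202, 746]) {
  cube([211, 206, 22]);
  translate([0, 0, 22]) cube([211, 22, 112]);
  translate([0, 184, 22]) cube([211, 22, 112]);
  translate([0, 22, 22]) cube([22, 162, 112]);
  translate([189, 22, 22]) cube([22, 162, 112]);
}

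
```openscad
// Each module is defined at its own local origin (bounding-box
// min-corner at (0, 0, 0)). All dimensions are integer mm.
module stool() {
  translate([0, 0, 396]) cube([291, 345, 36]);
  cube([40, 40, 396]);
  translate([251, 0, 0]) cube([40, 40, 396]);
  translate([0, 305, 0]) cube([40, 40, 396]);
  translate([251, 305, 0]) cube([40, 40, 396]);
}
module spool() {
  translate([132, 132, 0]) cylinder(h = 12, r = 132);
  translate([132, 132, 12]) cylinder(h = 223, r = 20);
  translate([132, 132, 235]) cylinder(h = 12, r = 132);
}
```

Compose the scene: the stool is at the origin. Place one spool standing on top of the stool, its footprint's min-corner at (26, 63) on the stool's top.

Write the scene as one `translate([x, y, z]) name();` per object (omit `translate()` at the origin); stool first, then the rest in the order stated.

stool();
translate([26, 63, 432]) spool();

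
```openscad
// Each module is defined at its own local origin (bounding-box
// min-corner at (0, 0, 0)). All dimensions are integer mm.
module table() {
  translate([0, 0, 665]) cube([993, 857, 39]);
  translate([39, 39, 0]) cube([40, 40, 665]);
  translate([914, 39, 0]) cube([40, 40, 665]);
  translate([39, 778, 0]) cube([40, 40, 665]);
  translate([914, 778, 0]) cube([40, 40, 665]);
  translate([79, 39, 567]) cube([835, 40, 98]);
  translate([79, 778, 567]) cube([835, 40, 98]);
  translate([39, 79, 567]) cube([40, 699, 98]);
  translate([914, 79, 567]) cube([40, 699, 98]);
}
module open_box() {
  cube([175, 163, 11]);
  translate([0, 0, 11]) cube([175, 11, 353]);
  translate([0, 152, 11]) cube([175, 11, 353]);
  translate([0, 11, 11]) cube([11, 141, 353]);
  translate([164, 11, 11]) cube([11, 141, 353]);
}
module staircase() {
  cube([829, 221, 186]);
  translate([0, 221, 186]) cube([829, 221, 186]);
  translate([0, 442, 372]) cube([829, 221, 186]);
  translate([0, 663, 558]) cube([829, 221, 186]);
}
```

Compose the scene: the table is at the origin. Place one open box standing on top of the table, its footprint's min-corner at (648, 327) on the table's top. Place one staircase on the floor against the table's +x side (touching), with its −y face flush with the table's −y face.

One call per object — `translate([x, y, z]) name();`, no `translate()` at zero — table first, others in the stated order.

table();
translate([648, 327, 704]) open_box();
translate([993, 0, 0]) staircase();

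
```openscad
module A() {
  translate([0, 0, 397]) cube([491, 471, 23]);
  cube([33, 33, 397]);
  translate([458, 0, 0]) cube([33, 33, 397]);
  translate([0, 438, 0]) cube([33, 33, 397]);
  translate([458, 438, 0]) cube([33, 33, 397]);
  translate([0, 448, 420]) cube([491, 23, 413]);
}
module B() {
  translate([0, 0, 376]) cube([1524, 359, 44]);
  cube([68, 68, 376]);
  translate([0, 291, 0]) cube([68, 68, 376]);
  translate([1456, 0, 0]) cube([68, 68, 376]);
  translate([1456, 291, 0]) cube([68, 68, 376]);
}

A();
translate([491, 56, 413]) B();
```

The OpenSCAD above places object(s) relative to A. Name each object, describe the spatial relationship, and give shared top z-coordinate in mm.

Both tops at z = 833 mm.

A is a chair. B is a bench. The bench is beside the chair with their tops flush at z = 833. The shared top z-coordinate is 833 mm.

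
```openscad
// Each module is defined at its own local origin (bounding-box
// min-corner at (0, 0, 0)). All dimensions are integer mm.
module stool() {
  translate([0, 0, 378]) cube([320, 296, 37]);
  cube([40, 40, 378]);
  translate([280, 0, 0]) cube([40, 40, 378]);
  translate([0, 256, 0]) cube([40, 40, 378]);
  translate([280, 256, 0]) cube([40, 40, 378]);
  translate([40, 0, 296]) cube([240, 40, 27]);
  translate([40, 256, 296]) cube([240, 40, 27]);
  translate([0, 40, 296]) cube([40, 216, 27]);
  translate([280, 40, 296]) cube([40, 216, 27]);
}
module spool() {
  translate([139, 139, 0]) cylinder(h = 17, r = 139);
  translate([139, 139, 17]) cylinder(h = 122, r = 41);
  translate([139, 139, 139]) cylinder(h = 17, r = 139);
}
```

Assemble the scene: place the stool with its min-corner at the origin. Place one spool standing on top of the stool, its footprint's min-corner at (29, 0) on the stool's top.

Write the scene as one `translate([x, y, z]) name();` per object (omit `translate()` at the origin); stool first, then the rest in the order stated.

stool();
translate([29, 0, 415]) spool();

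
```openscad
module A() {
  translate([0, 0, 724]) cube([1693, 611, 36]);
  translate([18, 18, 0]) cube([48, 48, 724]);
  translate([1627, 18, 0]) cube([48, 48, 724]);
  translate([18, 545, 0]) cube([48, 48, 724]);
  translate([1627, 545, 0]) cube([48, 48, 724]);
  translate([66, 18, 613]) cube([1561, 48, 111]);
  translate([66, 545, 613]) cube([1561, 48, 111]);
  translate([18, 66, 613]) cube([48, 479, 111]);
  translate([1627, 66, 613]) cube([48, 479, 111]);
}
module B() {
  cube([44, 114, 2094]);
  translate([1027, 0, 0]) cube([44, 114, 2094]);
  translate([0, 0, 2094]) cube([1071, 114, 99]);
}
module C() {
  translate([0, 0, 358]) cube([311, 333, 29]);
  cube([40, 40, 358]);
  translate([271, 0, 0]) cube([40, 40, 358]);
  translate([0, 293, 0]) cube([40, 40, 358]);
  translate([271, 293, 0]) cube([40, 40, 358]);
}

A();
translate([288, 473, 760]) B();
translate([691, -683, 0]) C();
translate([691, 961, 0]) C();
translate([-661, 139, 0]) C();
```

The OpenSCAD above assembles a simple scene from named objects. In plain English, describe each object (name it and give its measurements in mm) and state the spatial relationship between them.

A is a table: top 1693 mm (x) × 611 mm (y), 36 mm thick, upper face at z = 760 mm, on four 48×48 mm square legs, each inset 18 mm from the nearest pair of top edges, running from z = 0 to the bottom of the top. Four apron rails, 48 mm thick and 111 mm tall, run between adjacent legs with their top edges flush with the underside of the top and their outer faces flush with the legs' outer faces.

B is a door frame. The clear opening is 983 mm wide and 2094 mm high. Two 44 mm wide jambs, 114 mm deep, stand either side of the opening from the floor to the top of the opening. A 99 mm thick head sits across the top of both jambs, spanning the full outside width of the frame.

C is a simple wooden stool: a rectangular seat 311 mm (x) by 333 mm (y), 29 mm thick, top face at z = 387 mm, on four square legs, each 40×40 mm in cross-section. The legs rest on z = 0, each flush with a corner of the seat.

The door frame is on top of the table. Three stools sit around the table at the −y, +y, −x sides.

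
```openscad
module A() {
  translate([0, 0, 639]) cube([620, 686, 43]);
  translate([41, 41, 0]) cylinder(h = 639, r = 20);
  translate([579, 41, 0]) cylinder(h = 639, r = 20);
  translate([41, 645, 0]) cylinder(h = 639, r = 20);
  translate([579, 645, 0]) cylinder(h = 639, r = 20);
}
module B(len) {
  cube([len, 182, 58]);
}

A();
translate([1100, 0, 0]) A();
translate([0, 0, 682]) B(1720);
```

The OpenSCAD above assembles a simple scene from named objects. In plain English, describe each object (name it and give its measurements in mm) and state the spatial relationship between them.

A is a table: top 620 mm (x) × 686 mm (y), 43 mm thick, upper face at z = 682 mm, on four round legs of 40 mm diameter, each leg's bounding box inset 21 mm from the nearest pair of top edges, running from z = 0 to the bottom of the top.

B is a rectangular beam 1720 mm long (x), 182 mm deep (y), 58 mm thick (z).

The beam spans the tops of two tables placed 480 mm apart, resting at z = 682 mm.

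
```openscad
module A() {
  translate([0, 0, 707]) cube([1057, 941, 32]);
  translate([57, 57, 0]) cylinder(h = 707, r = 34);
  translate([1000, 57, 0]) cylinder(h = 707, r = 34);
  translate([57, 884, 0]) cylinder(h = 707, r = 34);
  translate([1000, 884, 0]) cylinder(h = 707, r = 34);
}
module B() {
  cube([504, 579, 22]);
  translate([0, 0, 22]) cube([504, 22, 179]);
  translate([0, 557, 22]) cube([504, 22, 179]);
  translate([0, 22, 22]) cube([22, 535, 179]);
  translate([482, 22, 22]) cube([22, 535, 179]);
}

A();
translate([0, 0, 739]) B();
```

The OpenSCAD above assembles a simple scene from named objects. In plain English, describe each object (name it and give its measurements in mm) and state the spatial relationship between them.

A is a table: top 1057 mm (x) × 941 mm (y), 32 mm thick, upper face at z = 739 mm, on four round legs of 68 mm diameter, each leg's bounding box inset 23 mm from the nearest pair of top edges, running from z = 0 to the bottom of the top.

B is an open-topped rectangular box: outside dimensions 504×579×201 mm, with a uniform wall and base thickness of 22 mm. The base is a full 504×579 slab on the floor; four walls sit on top of the base. The front and back walls (the −y and +y sides) span the full width; the two side walls fit between them.

The open box is on top of the table.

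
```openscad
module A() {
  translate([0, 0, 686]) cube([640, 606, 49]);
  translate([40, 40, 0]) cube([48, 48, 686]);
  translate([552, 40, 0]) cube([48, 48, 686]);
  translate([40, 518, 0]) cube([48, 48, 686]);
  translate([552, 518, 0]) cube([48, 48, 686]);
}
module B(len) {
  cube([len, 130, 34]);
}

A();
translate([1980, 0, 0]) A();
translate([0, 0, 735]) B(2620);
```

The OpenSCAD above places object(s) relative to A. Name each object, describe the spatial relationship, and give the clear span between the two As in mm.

A is a table. B is a beam. A beam spans the tops of two tables. The clear span between the two tables is 1340 mm.

Second table starts at x = 1980; first ends at x = 640; clear span = 1980 − 640 = 1340 mm.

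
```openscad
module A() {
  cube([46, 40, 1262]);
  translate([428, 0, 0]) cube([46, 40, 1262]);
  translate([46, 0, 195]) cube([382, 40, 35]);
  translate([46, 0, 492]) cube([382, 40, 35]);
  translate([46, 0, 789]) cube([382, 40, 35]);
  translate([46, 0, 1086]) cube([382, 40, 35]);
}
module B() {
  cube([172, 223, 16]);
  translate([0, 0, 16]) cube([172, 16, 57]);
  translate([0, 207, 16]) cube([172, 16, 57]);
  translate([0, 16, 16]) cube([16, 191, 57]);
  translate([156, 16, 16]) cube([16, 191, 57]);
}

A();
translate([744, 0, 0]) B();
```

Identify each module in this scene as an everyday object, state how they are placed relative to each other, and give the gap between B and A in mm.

The open box's nearest face is 270 mm from the ladder's +x face.

A is a ladder. B is an open box. The open box is on the floor beside the ladder on its +x side. The gap between the open box and the ladder is 270 mm.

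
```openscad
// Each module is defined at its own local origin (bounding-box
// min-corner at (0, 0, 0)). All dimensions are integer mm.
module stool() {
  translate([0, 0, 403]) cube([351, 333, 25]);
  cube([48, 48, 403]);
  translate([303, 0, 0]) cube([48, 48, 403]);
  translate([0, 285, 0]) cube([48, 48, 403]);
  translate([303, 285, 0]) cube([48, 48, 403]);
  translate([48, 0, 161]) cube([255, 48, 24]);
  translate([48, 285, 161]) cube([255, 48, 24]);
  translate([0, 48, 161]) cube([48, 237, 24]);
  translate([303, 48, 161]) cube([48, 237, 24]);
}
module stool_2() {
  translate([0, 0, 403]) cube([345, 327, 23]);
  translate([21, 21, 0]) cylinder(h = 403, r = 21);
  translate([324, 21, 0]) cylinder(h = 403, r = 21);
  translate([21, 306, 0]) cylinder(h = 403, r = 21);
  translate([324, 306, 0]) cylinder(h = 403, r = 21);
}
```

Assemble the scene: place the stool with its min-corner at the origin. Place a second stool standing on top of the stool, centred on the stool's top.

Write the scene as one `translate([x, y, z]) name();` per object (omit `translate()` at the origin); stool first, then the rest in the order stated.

stool();
translate([3, 3, 428]) stool_2();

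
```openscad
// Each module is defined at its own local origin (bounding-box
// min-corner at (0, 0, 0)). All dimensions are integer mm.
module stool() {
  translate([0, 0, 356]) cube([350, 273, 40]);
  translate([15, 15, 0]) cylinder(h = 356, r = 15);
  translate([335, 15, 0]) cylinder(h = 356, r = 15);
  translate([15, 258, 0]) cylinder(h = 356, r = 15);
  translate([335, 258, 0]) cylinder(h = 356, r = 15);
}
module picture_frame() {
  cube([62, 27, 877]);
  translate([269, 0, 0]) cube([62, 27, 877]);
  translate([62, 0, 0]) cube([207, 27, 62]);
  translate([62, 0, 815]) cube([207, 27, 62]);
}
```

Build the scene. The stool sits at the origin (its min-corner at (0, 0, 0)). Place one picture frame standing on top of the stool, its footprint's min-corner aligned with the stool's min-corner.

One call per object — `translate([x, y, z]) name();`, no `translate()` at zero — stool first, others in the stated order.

stool();
translate([0, 0, 396]) picture_frame();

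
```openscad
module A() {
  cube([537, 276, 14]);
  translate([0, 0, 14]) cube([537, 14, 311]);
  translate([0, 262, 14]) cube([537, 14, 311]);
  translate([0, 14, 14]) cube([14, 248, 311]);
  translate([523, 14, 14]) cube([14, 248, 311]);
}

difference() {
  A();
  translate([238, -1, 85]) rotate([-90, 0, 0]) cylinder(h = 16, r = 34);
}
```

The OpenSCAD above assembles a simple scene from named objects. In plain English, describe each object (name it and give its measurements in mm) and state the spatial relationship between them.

A is an open storage box with external size 537×276×325 mm and wall thickness 14 mm (the base is also 14 mm thick). The base covers the whole footprint; the four walls stand on the base, with the y-facing walls full-width and the x-facing walls fitting between their inner faces.

The open box has a circular hole of radius 34 mm through its front wall, centred at (x = 238, z = 85).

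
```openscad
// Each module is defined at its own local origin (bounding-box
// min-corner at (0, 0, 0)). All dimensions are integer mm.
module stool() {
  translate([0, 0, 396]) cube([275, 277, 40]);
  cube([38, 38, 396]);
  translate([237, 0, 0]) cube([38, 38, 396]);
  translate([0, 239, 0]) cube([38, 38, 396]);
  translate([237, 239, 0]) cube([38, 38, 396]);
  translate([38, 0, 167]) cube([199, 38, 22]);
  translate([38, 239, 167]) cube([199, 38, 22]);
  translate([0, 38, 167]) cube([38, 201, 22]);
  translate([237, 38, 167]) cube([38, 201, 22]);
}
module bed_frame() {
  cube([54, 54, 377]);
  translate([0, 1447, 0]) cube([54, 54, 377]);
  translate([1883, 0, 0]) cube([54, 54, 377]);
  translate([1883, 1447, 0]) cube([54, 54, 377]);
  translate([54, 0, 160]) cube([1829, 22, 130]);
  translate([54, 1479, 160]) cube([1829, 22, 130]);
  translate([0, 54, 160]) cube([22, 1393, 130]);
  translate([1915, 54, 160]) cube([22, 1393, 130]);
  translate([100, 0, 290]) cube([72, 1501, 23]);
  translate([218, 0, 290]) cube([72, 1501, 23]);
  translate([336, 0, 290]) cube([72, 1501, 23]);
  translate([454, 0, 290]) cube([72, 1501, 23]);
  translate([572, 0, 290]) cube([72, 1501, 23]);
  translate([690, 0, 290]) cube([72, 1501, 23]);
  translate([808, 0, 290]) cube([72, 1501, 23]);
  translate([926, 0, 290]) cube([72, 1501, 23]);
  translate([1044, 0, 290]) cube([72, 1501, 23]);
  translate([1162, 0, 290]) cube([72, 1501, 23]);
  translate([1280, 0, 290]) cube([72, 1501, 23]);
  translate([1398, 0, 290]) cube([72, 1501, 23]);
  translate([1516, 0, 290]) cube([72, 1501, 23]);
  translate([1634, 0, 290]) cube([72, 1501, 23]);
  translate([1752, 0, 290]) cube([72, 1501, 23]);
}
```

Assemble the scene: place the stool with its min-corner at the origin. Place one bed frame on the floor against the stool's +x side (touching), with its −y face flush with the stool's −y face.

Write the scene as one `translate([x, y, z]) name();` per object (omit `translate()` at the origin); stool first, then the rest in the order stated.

stool();
translate([275, 0, 0]) bed_frame();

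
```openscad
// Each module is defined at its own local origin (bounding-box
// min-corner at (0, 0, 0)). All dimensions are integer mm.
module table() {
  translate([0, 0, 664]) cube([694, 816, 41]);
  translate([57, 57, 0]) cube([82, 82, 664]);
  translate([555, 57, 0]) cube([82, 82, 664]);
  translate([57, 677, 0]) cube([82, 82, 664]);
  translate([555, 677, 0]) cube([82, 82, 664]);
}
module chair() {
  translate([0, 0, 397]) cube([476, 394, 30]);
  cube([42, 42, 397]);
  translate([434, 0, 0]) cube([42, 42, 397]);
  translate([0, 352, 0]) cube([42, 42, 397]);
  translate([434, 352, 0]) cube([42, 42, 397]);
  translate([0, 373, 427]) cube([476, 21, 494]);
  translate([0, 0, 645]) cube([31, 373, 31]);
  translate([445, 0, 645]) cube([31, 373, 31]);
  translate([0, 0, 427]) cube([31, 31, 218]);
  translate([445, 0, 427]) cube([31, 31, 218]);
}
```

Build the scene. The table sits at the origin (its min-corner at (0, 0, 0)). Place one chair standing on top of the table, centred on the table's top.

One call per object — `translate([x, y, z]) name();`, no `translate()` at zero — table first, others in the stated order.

table();
translate([109, 211, 705]) chair();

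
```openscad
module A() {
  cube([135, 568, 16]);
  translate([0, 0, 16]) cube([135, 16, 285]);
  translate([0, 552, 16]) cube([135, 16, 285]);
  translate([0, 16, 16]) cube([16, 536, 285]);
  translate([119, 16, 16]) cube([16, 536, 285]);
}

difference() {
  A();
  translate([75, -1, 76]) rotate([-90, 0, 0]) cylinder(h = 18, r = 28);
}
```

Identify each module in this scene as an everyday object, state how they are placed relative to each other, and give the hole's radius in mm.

The subtracted cylinder has r = 28 mm.

A is an open box. The open box has a circular hole through its front wall. The hole's radius is 28 mm.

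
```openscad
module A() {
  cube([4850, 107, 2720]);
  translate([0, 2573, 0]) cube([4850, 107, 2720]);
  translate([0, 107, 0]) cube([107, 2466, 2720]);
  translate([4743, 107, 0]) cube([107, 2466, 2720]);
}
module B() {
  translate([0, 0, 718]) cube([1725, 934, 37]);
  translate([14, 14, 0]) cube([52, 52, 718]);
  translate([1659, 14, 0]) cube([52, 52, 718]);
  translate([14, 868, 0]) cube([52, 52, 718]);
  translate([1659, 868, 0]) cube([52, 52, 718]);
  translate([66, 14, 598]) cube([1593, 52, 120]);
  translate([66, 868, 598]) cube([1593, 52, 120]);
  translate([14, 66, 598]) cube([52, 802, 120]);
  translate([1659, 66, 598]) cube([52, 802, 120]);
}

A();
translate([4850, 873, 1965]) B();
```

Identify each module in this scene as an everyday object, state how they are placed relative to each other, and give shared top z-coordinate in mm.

Both tops at z = 2720 mm.

A is a house frame. B is a table. The table is beside the house frame with their tops flush at z = 2720. The shared top z-coordinate is 2720 mm.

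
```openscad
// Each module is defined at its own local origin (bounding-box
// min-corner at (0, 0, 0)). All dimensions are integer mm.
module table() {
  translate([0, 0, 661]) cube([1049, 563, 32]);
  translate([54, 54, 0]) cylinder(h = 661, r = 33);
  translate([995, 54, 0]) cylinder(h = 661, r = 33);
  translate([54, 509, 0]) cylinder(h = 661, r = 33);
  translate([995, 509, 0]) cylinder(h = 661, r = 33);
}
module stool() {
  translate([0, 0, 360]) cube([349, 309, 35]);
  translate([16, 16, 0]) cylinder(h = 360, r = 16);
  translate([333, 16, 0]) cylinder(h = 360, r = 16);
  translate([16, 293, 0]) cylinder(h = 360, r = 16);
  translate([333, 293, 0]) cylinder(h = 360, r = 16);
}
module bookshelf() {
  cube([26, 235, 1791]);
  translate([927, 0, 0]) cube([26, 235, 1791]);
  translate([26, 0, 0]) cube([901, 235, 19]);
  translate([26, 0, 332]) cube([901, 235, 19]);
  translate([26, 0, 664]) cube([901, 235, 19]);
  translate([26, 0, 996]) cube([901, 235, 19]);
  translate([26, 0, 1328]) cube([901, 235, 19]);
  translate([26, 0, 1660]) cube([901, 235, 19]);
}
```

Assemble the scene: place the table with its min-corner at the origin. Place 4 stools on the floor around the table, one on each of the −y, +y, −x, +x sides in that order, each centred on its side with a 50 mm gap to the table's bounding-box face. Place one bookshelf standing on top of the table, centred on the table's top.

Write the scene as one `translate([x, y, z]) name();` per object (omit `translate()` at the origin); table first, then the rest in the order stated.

table();
translate([350, -359, 0]) stool();
translate([350, 613, 0]) stool();
translate([-399, 127, 0]) stool();
translate([1099, 127, 0]) stool();
translate([48, 164, 693]) bookshelf();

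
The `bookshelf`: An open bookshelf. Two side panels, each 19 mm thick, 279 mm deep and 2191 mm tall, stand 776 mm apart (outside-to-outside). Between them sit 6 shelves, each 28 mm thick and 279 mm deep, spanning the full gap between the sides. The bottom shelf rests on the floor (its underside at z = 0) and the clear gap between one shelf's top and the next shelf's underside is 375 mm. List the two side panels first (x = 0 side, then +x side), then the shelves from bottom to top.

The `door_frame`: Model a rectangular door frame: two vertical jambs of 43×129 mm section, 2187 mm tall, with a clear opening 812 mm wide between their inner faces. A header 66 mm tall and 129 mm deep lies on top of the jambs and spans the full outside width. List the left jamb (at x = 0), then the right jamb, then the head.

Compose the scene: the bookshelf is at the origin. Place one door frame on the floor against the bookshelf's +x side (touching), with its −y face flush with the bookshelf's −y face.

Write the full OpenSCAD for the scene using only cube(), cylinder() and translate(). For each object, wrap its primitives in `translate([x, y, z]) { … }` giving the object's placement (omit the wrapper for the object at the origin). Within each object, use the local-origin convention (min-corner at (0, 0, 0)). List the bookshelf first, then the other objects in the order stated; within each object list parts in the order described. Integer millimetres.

cube([19, 279, 2191]);
translate([757, 0, 0]) cube([19, 279, 2191]);
translate([19, 0, 0]) cube([738, 279, 28]);
translate([19, 0, 403]) cube([738, 279, 28]);
translate([19, 0, 806]) cube([738, 279, 28]);
translate([19, 0, 1209]) cube([738, 279, 28]);
translate([19, 0, 1612]) cube([738, 279, 28]);
translate([19, 0, 2015]) cube([738, 279, 28]);
translate([776, 0, 0]) {
  cube([43, 129, 2187]);
  translate([855, 0, 0]) cube([43, 129, 2187]);
  translate([0, 0, 2187]) cube([898, 129, 66]);
}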